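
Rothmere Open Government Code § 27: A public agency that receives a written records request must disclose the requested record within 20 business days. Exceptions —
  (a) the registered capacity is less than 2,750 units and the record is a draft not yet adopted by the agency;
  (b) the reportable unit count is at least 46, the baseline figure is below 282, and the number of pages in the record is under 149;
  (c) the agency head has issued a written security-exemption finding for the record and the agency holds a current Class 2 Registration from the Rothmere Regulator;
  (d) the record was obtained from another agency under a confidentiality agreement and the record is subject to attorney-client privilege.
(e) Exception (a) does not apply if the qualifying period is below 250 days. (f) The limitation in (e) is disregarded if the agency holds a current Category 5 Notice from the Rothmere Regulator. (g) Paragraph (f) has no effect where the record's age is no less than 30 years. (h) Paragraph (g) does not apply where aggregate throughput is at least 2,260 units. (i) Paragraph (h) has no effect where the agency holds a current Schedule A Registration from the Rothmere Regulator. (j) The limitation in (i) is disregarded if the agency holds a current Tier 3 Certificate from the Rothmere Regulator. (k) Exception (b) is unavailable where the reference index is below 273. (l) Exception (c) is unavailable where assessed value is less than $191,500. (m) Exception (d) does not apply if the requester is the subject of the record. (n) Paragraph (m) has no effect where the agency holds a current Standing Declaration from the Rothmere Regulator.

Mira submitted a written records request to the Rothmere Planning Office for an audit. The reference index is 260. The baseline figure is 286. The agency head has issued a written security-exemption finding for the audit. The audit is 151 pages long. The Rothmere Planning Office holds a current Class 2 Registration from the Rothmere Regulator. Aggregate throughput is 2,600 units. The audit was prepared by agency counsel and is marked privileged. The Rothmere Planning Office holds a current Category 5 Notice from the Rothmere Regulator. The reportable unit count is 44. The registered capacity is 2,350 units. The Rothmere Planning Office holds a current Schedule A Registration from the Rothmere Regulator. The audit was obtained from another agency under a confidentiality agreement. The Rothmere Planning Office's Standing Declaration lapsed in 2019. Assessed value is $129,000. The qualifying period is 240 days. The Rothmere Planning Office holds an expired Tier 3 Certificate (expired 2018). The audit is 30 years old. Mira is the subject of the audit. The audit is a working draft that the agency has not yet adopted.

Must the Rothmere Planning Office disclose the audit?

Yes — the Rothmere Planning Office must disclose the audit.

Exception (a)'s conditions are all satisfied: the registered capacity is 2,350 units, less than the 2,750 units limit; the audit is an unadopted draft. However, paragraphs (e)–(j) must be considered: (e) operates against (a): the qualifying period is 240 days, below the 250 days limit. (f) would limit (e) — a current Category 5 Notice is held — but (g) sets (f) aside: (g) operates against (f): the record's age is 30 years, meeting the 30 years threshold. (h) would limit (g) — aggregate throughput is 2,600 units, meeting the 2,260 units threshold — but (i) sets (h) aside: (i) is engaged — a current Schedule A Registration is held. (j) is not engaged (there is no Tier 3 Certificate in force), so (i) stands. (a) is therefore removed.
Exception (b) requires that the reportable unit count is at least 46; but the reportable unit count is 44, short of 46, so (b) is unavailable.
Exception (c): a written security-exemption finding has been issued; a current Class 2 Registration is held — every condition holds. However, paragraph (l) must be considered: (l) operates against (c): assessed value is $129,000, less than the $191,500 limit. Exception (c) does not apply.
Exception (d) is satisfied on its face — the audit was obtained under a confidentiality agreement; the audit is privileged. Turning to paragraphs (m)–(n): (m) applies — Mira is the subject of the audit. (n), which would lift (m), is not triggered — there is no Standing Declaration in force. (d) is therefore removed.
No exception displaces § 27.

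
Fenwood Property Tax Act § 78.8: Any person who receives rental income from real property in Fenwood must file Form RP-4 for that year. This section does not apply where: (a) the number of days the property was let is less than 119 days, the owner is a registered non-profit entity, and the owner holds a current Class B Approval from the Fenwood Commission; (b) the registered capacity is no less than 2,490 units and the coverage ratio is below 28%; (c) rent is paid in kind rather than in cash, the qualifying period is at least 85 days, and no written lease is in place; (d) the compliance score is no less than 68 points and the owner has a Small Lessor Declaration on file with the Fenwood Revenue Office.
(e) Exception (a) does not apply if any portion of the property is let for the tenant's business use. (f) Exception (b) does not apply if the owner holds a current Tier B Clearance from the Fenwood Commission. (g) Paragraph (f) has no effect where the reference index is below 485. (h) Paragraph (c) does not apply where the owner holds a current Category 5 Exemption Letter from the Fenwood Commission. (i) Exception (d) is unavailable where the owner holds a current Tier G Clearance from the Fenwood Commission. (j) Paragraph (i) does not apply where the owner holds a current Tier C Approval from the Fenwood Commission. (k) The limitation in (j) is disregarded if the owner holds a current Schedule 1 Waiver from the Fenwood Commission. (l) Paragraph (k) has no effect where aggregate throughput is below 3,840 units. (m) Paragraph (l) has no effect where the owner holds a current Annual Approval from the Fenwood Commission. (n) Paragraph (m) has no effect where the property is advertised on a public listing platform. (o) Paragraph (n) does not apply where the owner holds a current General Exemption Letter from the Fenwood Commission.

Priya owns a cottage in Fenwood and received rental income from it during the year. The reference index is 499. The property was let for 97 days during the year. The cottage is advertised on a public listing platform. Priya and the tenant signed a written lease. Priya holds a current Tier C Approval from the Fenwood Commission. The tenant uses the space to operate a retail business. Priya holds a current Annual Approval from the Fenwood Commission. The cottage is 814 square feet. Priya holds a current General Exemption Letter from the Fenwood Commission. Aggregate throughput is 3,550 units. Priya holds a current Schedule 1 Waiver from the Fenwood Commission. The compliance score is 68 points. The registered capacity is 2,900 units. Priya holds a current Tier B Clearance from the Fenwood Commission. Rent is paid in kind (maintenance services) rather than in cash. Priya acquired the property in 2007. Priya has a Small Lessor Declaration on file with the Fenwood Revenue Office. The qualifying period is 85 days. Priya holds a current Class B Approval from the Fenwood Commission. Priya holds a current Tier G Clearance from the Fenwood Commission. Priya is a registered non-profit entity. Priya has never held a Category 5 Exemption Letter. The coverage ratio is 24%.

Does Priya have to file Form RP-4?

Exception (a)'s conditions are all satisfied: the number of days the property was let is 97 days, less than the 119 days limit; Priya is a registered non-profit; a current Class B Approval is held. However, paragraph (e) must be considered: (e) applies — the space is let for business use. So (a) is unavailable.
Exception (b): the registered capacity is 2,900 units, meeting the 2,490 units threshold; the coverage ratio is 24%, below the 28% limit — every condition holds. But: (f) operates against (b): a current Tier B Clearance is held. (g), which would lift (f), is not triggered — the reference index is 499, not below 485. Exception (b) does not apply.
Exception (c) does not apply: a written lease is in place.
Exception (d)'s conditions are all satisfied: the compliance score is 68 points, meeting the 68 points threshold; a Small Lessor Declaration is on file. But: (i) operates against (d): a current Tier G Clearance is held. (j) applies (a current Tier C Approval is held), but is itself disapplied by (k): (k) operates against (j): a current Schedule 1 Waiver is held. (l) would limit (k) — aggregate throughput is 3,550 units, below the 3,840 units limit — but (m) sets (l) aside: (m) operates — a current Annual Approval is held. (n) would limit (m) — the property is publicly advertised — but (o) sets (n) aside: (o) operates against (n): a current General Exemption Letter is held. Exception (d) does not apply.
Every exception is unavailable, so the rule governs.

Yes — Priya must file Form RP-4.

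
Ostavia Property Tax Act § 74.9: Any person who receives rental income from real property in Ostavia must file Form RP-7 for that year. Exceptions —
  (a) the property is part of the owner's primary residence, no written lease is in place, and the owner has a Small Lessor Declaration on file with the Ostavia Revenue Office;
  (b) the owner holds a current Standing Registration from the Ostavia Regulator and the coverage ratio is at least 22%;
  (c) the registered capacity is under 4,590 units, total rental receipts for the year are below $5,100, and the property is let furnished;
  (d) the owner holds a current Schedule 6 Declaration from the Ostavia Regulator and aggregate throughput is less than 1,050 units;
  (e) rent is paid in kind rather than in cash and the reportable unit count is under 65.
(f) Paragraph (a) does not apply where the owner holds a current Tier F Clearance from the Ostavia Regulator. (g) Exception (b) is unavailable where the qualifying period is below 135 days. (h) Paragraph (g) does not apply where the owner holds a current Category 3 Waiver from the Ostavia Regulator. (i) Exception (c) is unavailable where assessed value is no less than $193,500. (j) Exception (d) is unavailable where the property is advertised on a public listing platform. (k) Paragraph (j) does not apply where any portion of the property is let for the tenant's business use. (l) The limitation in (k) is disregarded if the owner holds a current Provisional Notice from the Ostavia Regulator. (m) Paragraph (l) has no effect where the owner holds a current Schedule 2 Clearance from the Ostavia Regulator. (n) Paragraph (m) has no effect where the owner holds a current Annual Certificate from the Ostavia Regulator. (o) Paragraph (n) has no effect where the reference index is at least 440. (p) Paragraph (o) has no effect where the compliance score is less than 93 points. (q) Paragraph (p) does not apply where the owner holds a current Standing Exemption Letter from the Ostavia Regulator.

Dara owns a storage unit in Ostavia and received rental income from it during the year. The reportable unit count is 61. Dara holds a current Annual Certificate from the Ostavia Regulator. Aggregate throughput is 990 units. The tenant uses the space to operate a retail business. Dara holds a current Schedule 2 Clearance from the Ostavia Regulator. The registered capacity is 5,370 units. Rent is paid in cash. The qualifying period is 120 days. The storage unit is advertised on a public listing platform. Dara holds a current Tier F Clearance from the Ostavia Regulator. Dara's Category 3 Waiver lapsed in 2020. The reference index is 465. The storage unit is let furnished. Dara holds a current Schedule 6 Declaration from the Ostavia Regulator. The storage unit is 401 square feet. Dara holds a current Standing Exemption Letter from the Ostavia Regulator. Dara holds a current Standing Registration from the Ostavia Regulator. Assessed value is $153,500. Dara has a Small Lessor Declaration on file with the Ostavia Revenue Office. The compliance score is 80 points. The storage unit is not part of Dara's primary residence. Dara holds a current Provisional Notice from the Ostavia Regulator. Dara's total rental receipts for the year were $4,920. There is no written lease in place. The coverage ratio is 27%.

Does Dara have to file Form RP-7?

No — exception (d) applies; Dara is not required to file Form RP-7.

Exception (a) requires that the property is part of the owner's primary residence; but the storage unit is not part of the primary residence, so (a) is unavailable.
Exception (b): a current Standing Registration is held; the coverage ratio is 27%, meeting the 22% threshold — every condition holds. However, paragraphs (g)–(h) must be considered: (g) applies — the qualifying period is 120 days, below the 135 days limit. (h), which would lift (g), is not engaged — there is no Category 3 Waiver in force. (b) is therefore removed.
Exception (c) does not apply: the registered capacity is 5,370 units, not under 4,590 units.
Exception (d): a current Schedule 6 Declaration is held; aggregate throughput is 990 units, less than the 1,050 units limit — every condition holds. Applying paragraphs (j)–(q): (j) applies (the property is publicly advertised), but is itself disapplied by (k): (k) is triggered — the space is let for business use. (l) operates (a current Provisional Notice is held), but yields to (m): (m) operates against (l): a current Schedule 2 Clearance is held. (n) is triggered (a current Annual Certificate is held), but is displaced by (o): (o) operates against (n): the reference index is 465, meeting the 440 threshold. (p) applies (the compliance score is 80 points, less than the 93 points limit), but is itself disapplied by (q): (q) operates against (p): a current Standing Exemption Letter is held. (d) remains available.
Exception (e) does not apply: rent is paid in cash.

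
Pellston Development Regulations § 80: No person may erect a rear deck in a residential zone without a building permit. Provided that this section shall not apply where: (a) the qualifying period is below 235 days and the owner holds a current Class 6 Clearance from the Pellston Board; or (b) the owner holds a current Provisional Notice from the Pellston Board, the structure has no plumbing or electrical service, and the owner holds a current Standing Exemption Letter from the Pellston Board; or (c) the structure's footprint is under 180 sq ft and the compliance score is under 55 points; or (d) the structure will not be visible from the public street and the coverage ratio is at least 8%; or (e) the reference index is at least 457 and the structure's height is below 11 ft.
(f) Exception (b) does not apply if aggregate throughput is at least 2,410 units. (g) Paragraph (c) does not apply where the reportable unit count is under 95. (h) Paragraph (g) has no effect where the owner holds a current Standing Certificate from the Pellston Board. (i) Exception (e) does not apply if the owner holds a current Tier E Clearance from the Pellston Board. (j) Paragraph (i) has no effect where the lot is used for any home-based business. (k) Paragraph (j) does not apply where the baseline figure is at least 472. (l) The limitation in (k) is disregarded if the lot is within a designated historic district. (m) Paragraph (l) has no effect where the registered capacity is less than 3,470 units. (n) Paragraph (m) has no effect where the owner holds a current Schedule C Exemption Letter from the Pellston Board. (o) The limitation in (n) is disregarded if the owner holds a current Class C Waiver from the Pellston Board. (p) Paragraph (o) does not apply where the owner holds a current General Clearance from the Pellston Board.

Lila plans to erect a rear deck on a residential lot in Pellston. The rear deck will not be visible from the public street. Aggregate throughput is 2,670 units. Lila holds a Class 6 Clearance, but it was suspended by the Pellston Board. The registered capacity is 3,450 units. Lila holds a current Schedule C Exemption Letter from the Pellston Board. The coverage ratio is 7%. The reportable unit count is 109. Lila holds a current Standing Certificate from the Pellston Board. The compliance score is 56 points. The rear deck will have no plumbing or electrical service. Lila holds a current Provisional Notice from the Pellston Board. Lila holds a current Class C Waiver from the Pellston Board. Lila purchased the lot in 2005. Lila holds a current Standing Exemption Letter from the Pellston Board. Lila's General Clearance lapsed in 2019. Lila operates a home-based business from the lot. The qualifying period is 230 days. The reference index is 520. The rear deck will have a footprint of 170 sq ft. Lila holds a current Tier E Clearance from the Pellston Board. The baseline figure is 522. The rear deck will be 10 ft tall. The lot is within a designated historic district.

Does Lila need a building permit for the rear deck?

Yes — Lila must obtain a building permit.

Exception (a) does not apply: no current Class 6 Clearance is held.
Exception (b)'s conditions are all satisfied: a current Provisional Notice is held; there is no plumbing or electrical service; a current Standing Exemption Letter is held. Turning to paragraph (f): (f) operates against (b): aggregate throughput is 2,670 units, meeting the 2,410 units threshold. Exception (b) does not apply.
Exception (c) requires that the compliance score is under 55 points; but the compliance score is 56 points, not under 55 points, so (c) is unavailable.
Exception (d) requires that the coverage ratio is at least 8%; but the coverage ratio is 7%, short of 8%, so (d) is unavailable.
Exception (e): the reference index is 520, meeting the 457 threshold; the structure's height is 10 ft, below the 11 ft limit — every condition holds. But: (i) operates against (e): a current Tier E Clearance is held. (j) would limit (i) — a home-based business operates on the lot — but (k) sets (j) aside: (k) operates against (j): the baseline figure is 522, meeting the 472 threshold. (l) would limit (k) — the lot is in a historic district — but (m) sets (l) aside: (m) operates — the registered capacity is 3,450 units, less than the 3,470 units limit. (n) is engaged (a current Schedule C Exemption Letter is held), but is itself disapplied by (o): (o) applies — a current Class C Waiver is held. (p) is inapplicable (there is no General Clearance in force), so (o) stands. So (e) is unavailable.
No exception displaces § 80.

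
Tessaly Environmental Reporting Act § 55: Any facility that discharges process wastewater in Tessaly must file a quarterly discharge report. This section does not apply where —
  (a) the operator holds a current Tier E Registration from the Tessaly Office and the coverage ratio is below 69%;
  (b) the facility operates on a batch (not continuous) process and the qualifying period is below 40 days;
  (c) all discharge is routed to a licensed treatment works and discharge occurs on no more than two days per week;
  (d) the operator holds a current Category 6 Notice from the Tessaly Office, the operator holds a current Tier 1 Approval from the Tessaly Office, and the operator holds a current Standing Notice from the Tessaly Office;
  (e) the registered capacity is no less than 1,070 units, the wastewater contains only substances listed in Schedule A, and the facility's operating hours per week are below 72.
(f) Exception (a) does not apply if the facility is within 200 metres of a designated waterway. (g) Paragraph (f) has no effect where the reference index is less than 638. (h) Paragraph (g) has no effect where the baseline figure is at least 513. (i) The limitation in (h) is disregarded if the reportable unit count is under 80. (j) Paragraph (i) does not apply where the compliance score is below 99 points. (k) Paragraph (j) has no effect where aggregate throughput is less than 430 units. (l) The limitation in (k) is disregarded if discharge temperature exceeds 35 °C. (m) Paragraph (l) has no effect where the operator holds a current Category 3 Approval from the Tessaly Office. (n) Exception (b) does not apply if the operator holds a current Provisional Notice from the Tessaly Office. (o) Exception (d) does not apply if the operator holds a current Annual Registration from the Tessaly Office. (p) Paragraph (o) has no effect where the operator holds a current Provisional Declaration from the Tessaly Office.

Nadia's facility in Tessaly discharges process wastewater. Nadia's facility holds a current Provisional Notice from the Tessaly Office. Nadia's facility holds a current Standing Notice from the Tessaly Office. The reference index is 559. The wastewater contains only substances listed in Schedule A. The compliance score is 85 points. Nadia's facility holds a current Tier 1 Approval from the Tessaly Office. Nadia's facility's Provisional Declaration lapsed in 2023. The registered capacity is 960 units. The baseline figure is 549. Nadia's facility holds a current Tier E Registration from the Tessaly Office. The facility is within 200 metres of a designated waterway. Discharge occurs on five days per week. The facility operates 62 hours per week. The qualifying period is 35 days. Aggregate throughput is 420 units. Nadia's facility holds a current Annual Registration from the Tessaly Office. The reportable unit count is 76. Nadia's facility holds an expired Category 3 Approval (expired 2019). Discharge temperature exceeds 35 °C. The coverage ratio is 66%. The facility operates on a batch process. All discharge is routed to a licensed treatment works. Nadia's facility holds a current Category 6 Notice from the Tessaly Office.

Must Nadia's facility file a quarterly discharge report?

All of (a)'s requirements are met (a current Tier E Registration is held; the coverage ratio is 66%, below the 69% limit). However, paragraphs (f)–(m) must be considered: (f) operates — the facility is within 200 m of a designated waterway. (g) would limit (f) — the reference index is 559, less than the 638 limit — but (h) sets (g) aside: (h) operates against (g): the baseline figure is 549, meeting the 513 threshold. (i) would limit (h) — the reportable unit count is 76, under the 80 limit — but (j) sets (i) aside: (j) is triggered — the compliance score is 85 points, below the 99 points limit. (k) is triggered (aggregate throughput is 420 units, less than the 430 units limit), but is itself disapplied by (l): (l) operates against (k): discharge temperature exceeds 35 °C. (m), which would lift (l), is inapplicable — the Category 3 Approval is not current. So (a) is unavailable.
Exception (b): the facility operates on a batch process; the qualifying period is 35 days, below the 40 days limit — every condition holds. Turning to paragraph (n): (n) is engaged — a current Provisional Notice is held. So (b) is unavailable.
Exception (c) requires that discharge occurs on no more than two days per week; but discharge occurs on five days per week, so (c) is unavailable.
Exception (d): a current Category 6 Notice is held; a current Tier 1 Approval is held; a current Standing Notice is held — every condition holds. However, paragraphs (o)–(p) must be considered: (o) operates — a current Annual Registration is held. (p), which would lift (o), is not engaged — there is no Provisional Declaration in force. (d) is therefore removed.
Exception (e) fails — the registered capacity is 960 units, short of 1,070 units.
None of the exceptions is available; § 55 applies in full.

Yes — Nadia's facility must file a quarterly discharge report.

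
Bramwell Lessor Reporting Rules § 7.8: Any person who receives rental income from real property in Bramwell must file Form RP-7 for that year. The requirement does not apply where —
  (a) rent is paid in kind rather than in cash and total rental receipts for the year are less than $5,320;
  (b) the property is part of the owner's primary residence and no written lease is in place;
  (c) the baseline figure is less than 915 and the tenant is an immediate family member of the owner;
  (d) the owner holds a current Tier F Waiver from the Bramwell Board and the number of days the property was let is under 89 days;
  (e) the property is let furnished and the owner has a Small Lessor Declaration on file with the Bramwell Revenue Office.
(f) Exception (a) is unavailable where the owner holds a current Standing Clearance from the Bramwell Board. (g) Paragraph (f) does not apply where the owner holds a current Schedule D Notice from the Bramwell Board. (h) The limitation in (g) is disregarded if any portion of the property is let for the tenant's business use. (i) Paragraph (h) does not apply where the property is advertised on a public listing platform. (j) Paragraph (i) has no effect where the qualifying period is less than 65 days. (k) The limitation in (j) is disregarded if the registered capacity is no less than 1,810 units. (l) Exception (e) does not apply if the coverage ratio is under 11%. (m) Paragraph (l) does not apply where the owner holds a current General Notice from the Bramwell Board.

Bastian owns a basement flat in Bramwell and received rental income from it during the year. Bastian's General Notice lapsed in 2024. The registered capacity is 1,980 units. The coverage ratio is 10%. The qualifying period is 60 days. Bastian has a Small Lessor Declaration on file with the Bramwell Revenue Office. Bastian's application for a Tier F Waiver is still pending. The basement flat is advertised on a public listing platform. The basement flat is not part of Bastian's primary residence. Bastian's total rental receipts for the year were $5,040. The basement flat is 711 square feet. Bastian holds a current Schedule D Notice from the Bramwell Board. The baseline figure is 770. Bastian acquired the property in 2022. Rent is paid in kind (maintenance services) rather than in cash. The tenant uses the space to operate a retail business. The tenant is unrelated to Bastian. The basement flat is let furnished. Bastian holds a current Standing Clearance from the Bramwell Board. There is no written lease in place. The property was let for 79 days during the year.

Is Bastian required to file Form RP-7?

All of (a)'s requirements are met (rent is paid in kind; total rental receipts for the year are $5,040, less than the $5,320 limit). Considering the limiting provisions: (f) is engaged (a current Standing Clearance is held), but is overridden by (g): (g) operates against (f): a current Schedule D Notice is held. (h) applies (the space is let for business use), but is displaced by (i): (i) operates against (h): the property is publicly advertised. (j) operates (the qualifying period is 60 days, less than the 65 days limit), but is displaced by (k): (k) operates against (j): the registered capacity is 1,980 units, meeting the 1,810 units threshold. Exception (a) stands.
Exception (b) fails — the basement flat is not part of the primary residence.
Exception (c) does not apply: the tenant is unrelated to the owner.
Exception (d) fails — there is no Tier F Waiver in force.
All of (e)'s requirements are met (the property is let furnished; a Small Lessor Declaration is on file). However, paragraphs (l)–(m) must be considered: (l) operates against (e): the coverage ratio is 10%, under the 11% limit. (m), which would lift (l), is inapplicable — no current General Notice is held. (e) is therefore removed.

No — exception (a) applies; Bastian is not required to file Form RP-7.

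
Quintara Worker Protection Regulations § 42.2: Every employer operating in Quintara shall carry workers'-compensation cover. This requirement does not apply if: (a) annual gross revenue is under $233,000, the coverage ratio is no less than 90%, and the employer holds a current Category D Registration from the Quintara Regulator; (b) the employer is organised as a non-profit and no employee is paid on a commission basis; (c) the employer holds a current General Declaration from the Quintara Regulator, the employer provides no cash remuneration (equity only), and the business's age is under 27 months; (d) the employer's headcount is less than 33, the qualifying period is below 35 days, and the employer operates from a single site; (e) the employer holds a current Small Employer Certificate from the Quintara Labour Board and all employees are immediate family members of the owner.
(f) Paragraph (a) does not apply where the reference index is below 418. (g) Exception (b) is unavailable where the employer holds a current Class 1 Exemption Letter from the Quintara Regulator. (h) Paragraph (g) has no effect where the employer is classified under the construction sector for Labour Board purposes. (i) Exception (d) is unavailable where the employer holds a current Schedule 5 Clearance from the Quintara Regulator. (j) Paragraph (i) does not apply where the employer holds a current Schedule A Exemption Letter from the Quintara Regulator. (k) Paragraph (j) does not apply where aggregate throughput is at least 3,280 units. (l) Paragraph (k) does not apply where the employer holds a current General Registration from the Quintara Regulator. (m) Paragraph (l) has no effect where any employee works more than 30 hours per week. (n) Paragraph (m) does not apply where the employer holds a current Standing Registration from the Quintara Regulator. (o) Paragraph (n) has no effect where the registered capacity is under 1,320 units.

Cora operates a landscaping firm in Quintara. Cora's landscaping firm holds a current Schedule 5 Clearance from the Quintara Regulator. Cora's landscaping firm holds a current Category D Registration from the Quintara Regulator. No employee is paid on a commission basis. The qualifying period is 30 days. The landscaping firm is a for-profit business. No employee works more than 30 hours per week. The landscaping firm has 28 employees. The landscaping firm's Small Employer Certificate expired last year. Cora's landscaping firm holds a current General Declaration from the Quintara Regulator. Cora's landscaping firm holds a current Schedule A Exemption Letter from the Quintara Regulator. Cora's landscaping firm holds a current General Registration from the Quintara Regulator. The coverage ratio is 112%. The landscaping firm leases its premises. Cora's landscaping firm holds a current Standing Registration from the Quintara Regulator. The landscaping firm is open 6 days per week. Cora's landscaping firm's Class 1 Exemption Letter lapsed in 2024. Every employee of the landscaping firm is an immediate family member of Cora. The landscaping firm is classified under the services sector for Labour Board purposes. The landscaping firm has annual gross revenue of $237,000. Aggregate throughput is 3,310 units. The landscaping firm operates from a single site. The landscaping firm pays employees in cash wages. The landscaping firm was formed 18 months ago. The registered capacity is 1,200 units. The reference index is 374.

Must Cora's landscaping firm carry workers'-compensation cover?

Exception (a) requires that annual gross revenue is under $233,000; but annual gross revenue is $237,000, not under $233,000, so (a) is unavailable.
Exception (b) fails — the employer is for-profit.
Exception (c) does not apply: employees are paid cash wages.
Exception (d) is satisfied on its face — the employer's headcount is 28, less than the 33 limit; the qualifying period is 30 days, below the 35 days limit; the employer operates from a single site. Applying paragraphs (i)–(o): (i) would limit (d) — a current Schedule 5 Clearance is held — but (j) sets (i) aside: (j) operates — a current Schedule A Exemption Letter is held. (k) would limit (j) — aggregate throughput is 3,310 units, meeting the 3,280 units threshold — but (l) sets (k) aside: (l) operates against (k): a current General Registration is held. (m) is not triggered (no employee exceeds 30 hours/week), so (l) stands. (d) remains available.
Exception (e) requires that the employer holds a current Small Employer Certificate from the Quintara Labour Board; but the Small Employer Certificate has expired, so (e) is unavailable.

No — exception (d) applies; Cora's landscaping firm is not required to carry workers'-compensation cover.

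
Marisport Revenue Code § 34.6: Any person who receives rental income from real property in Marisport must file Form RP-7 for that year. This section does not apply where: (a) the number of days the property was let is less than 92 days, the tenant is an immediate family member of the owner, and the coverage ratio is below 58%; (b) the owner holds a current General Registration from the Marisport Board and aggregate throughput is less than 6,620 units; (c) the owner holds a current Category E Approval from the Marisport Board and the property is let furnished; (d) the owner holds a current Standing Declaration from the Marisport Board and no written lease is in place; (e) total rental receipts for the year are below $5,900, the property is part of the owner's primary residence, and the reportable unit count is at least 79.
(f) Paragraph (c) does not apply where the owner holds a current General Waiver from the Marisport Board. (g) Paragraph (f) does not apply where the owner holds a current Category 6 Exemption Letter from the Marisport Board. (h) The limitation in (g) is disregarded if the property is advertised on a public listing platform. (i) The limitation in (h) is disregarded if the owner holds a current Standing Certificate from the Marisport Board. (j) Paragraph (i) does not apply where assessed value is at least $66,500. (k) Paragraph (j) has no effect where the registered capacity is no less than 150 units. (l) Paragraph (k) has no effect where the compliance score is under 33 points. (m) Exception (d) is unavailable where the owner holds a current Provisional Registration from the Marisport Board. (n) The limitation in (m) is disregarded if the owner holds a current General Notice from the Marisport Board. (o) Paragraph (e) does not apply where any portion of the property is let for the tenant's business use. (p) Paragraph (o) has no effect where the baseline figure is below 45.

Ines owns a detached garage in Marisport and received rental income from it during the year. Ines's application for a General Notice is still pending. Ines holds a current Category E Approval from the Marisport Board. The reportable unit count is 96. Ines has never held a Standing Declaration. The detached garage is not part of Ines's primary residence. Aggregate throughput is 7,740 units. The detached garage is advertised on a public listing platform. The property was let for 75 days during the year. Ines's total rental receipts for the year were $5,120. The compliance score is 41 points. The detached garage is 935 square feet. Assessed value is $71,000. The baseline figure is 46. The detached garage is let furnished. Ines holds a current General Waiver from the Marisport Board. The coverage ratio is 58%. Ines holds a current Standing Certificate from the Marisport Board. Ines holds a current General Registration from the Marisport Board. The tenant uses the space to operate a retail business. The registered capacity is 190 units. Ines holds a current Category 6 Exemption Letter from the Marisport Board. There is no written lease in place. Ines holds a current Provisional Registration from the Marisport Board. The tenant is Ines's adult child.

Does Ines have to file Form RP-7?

Exception (a) does not apply: the coverage ratio is 58%, not below 58%.
Exception (b) does not apply: aggregate throughput is 7,740 units, not less than 6,620 units.
Exception (c)'s conditions are all satisfied: a current Category E Approval is held; the property is let furnished. Under paragraphs (f)–(l): (f) operates (a current General Waiver is held), but is overridden by (g): (g) operates against (f): a current Category 6 Exemption Letter is held. (h) is triggered (the property is publicly advertised), but is overridden by (i): (i) is triggered — a current Standing Certificate is held. (j) applies (assessed value is $71,000, meeting the $66,500 threshold), but is set aside by (k): (k) operates against (j): the registered capacity is 190 units, meeting the 150 units threshold. (l), which would lift (k), is not engaged — the compliance score is 41 points, not under 33 points. (c) remains available.
Exception (d) does not apply: the Standing Declaration is not current.
Exception (e) does not apply: the detached garage is not part of the primary residence.

No — exception (c) applies; Ines is not required to file Form RP-7.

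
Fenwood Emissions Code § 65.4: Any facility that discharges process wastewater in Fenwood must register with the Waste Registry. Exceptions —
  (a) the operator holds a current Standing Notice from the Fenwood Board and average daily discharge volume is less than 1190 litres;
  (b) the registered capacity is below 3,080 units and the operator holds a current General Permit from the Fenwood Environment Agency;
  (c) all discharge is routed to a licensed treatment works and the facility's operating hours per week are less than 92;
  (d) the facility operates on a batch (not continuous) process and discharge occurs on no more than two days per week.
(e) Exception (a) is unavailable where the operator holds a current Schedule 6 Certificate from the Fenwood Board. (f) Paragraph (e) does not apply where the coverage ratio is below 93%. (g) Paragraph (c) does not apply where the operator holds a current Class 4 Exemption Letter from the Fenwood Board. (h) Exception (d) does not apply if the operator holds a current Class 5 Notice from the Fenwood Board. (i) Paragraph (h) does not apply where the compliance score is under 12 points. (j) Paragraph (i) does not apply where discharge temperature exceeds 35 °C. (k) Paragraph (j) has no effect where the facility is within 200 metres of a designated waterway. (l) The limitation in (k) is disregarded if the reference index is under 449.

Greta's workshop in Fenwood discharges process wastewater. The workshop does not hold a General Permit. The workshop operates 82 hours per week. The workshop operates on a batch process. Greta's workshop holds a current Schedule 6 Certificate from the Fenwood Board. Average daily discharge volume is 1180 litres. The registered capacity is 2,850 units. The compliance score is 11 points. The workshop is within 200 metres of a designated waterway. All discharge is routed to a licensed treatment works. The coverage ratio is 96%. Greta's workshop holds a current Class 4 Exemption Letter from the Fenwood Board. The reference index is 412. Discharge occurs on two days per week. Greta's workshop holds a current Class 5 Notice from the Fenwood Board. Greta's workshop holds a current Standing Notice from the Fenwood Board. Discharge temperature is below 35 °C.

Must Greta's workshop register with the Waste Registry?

Exception (a): a current Standing Notice is held; average daily discharge volume is 1180 litres, less than the 1190 litres limit — every condition holds. But applying paragraphs (e)–(f): (e) applies — a current Schedule 6 Certificate is held. (f), which would lift (e), does not operate here — the coverage ratio is 96%, not below 93%. Exception (a) does not apply.
Exception (b) fails — no General Permit is held.
Exception (c) is satisfied on its face — discharge is routed to a licensed treatment works; the facility's operating hours per week are 82, less than the 92 limit. However, paragraph (g) must be considered: (g) operates against (c): a current Class 4 Exemption Letter is held. (c) is therefore removed.
Exception (d)'s conditions are all satisfied: the facility operates on a batch process; discharge occurs on no more than two days per week. Applying paragraphs (h)–(l): (h) operates (a current Class 5 Notice is held), but is set aside by (i): (i) operates against (h): the compliance score is 11 points, under the 12 points limit. (j), which would lift (i), is inapplicable — discharge temperature is below 35 °C. (d) remains available.

No — exception (d) applies; Greta's workshop is not required to register with the Waste Registry.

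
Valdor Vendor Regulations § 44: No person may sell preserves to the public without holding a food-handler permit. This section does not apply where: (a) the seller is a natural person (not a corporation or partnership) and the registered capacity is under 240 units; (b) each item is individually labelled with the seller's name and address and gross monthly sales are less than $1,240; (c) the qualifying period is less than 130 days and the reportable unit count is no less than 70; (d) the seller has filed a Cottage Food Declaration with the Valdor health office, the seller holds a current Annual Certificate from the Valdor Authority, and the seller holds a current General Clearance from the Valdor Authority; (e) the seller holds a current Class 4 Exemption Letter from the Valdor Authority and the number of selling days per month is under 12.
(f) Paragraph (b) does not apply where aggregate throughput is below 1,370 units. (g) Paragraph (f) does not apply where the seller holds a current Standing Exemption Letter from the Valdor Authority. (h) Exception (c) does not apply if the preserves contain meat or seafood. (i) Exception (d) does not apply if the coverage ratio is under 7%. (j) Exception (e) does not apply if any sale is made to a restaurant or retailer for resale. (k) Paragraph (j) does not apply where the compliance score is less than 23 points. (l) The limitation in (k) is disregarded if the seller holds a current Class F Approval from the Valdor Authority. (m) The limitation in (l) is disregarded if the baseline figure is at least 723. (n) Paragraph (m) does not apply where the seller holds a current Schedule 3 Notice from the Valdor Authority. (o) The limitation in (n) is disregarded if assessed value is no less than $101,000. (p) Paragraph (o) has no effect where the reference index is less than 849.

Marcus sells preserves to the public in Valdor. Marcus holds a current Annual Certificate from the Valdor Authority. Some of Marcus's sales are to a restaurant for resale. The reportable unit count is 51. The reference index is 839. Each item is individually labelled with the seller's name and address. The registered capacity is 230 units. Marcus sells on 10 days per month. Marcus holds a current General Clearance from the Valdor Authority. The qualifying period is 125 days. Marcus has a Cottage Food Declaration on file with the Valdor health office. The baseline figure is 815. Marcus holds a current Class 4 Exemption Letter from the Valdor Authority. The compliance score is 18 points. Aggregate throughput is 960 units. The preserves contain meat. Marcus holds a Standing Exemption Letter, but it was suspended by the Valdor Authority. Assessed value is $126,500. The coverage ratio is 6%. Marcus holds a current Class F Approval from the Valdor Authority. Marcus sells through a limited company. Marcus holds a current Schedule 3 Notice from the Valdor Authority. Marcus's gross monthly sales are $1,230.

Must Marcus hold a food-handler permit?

Yes — Marcus must hold a food-handler permit.

Exception (a) does not apply: the seller operates through a limited company.
All of (b)'s requirements are met (items are individually labelled; gross monthly sales are $1,230, less than the $1,240 limit). Turning to paragraphs (f)–(g): (f) operates against (b): aggregate throughput is 960 units, below the 1,370 units limit. (g) is inapplicable (no current Standing Exemption Letter is held), so (f) stands. Exception (b) does not apply.
Exception (c) fails — the reportable unit count is 51, short of 70.
All of (d)'s requirements are met (a Cottage Food Declaration is on file; a current Annual Certificate is held; a current General Clearance is held). But: (i) operates against (d): the coverage ratio is 6%, under the 7% limit. Exception (d) does not apply.
All of (e)'s requirements are met (a current Class 4 Exemption Letter is held; the number of selling days per month is 10, under the 12 limit). But: (j) applies — some sales are to a restaurant for resale. (k) is engaged (the compliance score is 18 points, less than the 23 points limit), but is itself disapplied by (l): (l) operates against (k): a current Class F Approval is held. (m) is triggered (the baseline figure is 815, meeting the 723 threshold), but is itself disapplied by (n): (n) is triggered — a current Schedule 3 Notice is held. (o) operates (assessed value is $126,500, meeting the $101,000 threshold), but is set aside by (p): (p) operates against (o): the reference index is 839, less than the 849 limit. (e) is therefore removed.
No exception is made out. Marcus falls within the general rule.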